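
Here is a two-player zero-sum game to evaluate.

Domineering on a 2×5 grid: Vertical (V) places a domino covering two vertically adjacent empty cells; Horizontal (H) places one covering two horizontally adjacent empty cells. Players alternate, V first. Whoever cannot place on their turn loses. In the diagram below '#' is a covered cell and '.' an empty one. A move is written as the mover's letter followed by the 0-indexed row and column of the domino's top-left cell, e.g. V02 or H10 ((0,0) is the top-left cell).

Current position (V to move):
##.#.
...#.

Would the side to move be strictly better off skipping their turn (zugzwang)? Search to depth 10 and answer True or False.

zugzwang(##.#./...#., V) = False

[##.#./...#.] V move#1: V02:+1/####./..##.*, V04:-1/##.##/...##
[####./..##.] H move#2: H10:-1/####./####.*
[####./####.] V move#3: V04:+1/#####/#####*
[#####/#####] end (terminal -1, H#4); searched ##.#./...#. to 10
if V skipped the turn, H would face:
~ [##.#./...#.] H move#1: H10:-1/##.#./##.#.*, H11:-1/##.#./.###.
~ [##.#./##.#.] V move#2: V02:+1/####./####.*, V04:+1/##.##/##.##
~ [####./####.] end (terminal -1, H#3); searched ##.#./...#. to 10
compare (V): move=+1 vs pass=+1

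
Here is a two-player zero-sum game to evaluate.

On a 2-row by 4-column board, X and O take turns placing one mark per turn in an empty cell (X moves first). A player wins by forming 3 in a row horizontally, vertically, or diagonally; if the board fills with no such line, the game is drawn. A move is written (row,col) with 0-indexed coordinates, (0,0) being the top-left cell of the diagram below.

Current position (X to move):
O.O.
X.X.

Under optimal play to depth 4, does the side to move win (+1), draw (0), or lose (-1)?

value(O.O./X.X., X) = +1

[O.O./X.X.] X move#1: (0,1):+0/OXO./X.X., (0,3):-1/O.OX/X.X., (1,1):+1/O.O./XXX.*, (1,3):-1/O.O./X.XX
[O.O./XXX.] end (terminal -1, O#2); searched O.O./X.X. to 4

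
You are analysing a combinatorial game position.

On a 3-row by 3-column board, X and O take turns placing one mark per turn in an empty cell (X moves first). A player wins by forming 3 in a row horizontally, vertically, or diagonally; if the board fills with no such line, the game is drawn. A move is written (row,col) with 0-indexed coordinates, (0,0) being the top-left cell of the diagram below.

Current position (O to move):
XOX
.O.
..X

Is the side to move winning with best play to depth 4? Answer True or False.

O winning at [XOX/.O./..X]: True

ply 1, O at XOX/.O./..X | (1,0)=-1→XOX/OO./..X; (1,2)=+1→XOX/.OO/..X*; (2,0)=-1→XOX/.O./O.X; (2,1)=+1→XOX/.O./.OX
ply 2, X at XOX/.OO/..X | (1,0)=-1→XOX/XOO/..X*; (2,0)=-1→XOX/.OO/X.X; (2,1)=-1→XOX/.OO/.XX
ply 3, O at XOX/XOO/..X | (2,0)=+0→XOX/XOO/O.X; (2,1)=+1→XOX/XOO/.OX*
ply 4: XOX/XOO/.OX is terminal -1 (X); from XOX/.O./..X depth 4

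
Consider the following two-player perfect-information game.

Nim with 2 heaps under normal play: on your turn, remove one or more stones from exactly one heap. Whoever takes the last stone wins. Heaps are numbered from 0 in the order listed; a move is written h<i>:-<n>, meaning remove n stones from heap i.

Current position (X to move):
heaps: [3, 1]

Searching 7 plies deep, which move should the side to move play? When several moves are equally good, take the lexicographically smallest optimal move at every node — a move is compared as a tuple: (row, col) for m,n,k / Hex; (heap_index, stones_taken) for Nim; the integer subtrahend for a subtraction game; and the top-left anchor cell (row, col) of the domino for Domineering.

p1 X@[(3,1)]: h0:-1[(2,1)]-1 h0:-2[(1,1)]+1* h0:-3[(0,1)]-1 h1:-1[(3,0)]-1
p2 O@[(1,1)]: h0:-1[(0,1)]-1* h1:-1[(1,0)]-1
p3 X@[(0,1)]: h1:-1[(0,0)]+1*
p4 O@[(0,0)] terminal -1; root [(3,1)] d7

X's best at [(3,1)]: h0:-2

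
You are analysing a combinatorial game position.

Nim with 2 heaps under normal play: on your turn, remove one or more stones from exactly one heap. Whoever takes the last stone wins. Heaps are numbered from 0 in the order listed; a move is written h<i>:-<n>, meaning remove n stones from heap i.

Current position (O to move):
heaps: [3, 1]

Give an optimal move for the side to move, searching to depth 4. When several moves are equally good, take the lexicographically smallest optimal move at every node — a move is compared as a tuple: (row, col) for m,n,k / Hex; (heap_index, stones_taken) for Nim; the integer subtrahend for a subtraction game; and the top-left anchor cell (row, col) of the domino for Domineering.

O's best at [(3,1)]: h0:-2

p1 O@[(3,1)]: h0:-1[(2,1)]-1 h0:-2[(1,1)]+1* h0:-3[(0,1)]-1 h1:-1[(3,0)]-1
p2 X@[(1,1)]: h0:-1[(0,1)]-1* h1:-1[(1,0)]-1
p3 O@[(0,1)]: h1:-1[(0,0)]+1*
p4 X@[(0,0)] terminal -1; root [(3,1)] d4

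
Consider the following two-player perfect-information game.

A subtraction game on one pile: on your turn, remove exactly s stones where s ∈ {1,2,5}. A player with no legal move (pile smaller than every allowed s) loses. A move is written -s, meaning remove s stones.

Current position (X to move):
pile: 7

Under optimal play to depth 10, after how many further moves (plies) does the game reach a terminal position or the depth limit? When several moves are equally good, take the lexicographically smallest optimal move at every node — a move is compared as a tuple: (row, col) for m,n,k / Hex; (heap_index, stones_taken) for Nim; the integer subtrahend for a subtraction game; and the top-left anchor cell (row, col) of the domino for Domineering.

PV length from [7]: 5 plies

ply 1, X at 7 | -1=+1→6*; -2=-1→5; -5=-1→2
ply 2, O at 6 | -1=-1→5*; -2=-1→4; -5=-1→1
ply 3, X at 5 | -1=-1→4; -2=+1→3*; -5=+1→0
ply 4, O at 3 | -1=-1→2*; -2=-1→1
ply 5, X at 2 | -1=-1→1; -2=+1→0*
ply 6: 0 is terminal -1 (O); from 7 depth 10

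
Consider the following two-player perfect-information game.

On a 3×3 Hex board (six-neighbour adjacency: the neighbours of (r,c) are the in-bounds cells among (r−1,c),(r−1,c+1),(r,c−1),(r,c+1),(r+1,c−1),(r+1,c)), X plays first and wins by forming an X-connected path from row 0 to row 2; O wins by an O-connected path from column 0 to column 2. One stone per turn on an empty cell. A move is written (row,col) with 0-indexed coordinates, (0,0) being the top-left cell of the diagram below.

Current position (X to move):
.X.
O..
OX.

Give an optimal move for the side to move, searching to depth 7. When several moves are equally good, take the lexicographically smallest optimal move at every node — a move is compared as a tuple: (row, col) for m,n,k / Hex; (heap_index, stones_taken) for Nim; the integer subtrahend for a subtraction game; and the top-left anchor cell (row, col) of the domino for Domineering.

p1 X@[.X./O../OX.]: (0,0)[XX./O../OX.]-1 (0,2)[.XX/O../OX.]+1* (1,1)[.X./OX./OX.]+1 (1,2)[.X./O.X/OX.]+1 (2,2)[.X./O../OXX]-1
p2 O@[.XX/O../OX.]: (0,0)[OXX/O../OX.]-1* (1,1)[.XX/OO./OX.]-1 (1,2)[.XX/O.O/OX.]-1 (2,2)[.XX/O../OXO]-1
p3 X@[OXX/O../OX.]: (1,1)[OXX/OX./OX.]+1* (1,2)[OXX/O.X/OX.]+1 (2,2)[OXX/O../OXX]+1
p4 O@[OXX/OX./OX.] terminal -1; root [.X./O../OX.] d7

X's best at [.X./O../OX.]: (0,2)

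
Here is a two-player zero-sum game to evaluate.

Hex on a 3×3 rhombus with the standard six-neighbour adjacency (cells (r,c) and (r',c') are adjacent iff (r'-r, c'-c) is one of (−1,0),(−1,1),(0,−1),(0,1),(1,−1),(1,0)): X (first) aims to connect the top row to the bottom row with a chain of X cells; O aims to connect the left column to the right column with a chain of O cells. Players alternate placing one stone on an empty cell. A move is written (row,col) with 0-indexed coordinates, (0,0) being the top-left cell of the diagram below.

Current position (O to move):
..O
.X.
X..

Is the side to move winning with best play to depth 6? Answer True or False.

ply 1, O at ..O/.X./X.. | (0,0)=-1→O.O/.X./X..; (0,1)=+1→.OO/.X./X..*; (1,0)=-1→..O/OX./X..; (1,2)=-1→..O/.XO/X..; (2,1)=-1→..O/.X./XO.; (2,2)=-1→..O/.X./X.O
ply 2, X at .OO/.X./X.. | (0,0)=-1→XOO/.X./X..*; (1,0)=-1→.OO/XX./X..; (1,2)=-1→.OO/.XX/X..; (2,1)=-1→.OO/.X./XX.; (2,2)=-1→.OO/.X./X.X
ply 3, O at XOO/.X./X.. | (1,0)=+1→XOO/OX./X..*; (1,2)=-1→XOO/.XO/X..; (2,1)=-1→XOO/.X./XO.; (2,2)=-1→XOO/.X./X.O
ply 4: XOO/OX./X.. is terminal -1 (X); from ..O/.X./X.. depth 6

O winning at [..O/.X./X..]: True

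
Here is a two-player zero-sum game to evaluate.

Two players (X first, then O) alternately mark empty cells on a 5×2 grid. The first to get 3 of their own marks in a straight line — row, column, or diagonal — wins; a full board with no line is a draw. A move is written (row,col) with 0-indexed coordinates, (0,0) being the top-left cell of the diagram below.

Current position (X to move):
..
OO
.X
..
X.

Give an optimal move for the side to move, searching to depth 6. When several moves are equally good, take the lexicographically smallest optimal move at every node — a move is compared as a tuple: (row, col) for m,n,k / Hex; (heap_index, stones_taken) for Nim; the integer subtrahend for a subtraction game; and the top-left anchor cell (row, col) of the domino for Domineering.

X's best at [../OO/.X/../X.]: (0,0)

p1 X@[../OO/.X/../X.]: (0,0)[X./OO/.X/../X.]+0* (0,1)[.X/OO/.X/../X.]-1 (2,0)[../OO/XX/../X.]+0 (3,0)[../OO/.X/X./X.]+0 (3,1)[../OO/.X/.X/X.]+0 (4,1)[../OO/.X/../XX]+0
p2 O@[X./OO/.X/../X.]: (0,1)[XO/OO/.X/../X.]+0* (2,0)[X./OO/OX/../X.]+0 (3,0)[X./OO/.X/O./X.]+0 (3,1)[X./OO/.X/.O/X.]+0 (4,1)[X./OO/.X/../XO]+0
p3 X@[XO/OO/.X/../X.]: (2,0)[XO/OO/XX/../X.]+0* (3,0)[XO/OO/.X/X./X.]+0 (3,1)[XO/OO/.X/.X/X.]+0 (4,1)[XO/OO/.X/../XX]+0
p4 O@[XO/OO/XX/../X.]: (3,0)[XO/OO/XX/O./X.]+0* (3,1)[XO/OO/XX/.O/X.]-1 (4,1)[XO/OO/XX/../XO]-1
p5 X@[XO/OO/XX/O./X.]: (3,1)[XO/OO/XX/OX/X.]+0* (4,1)[XO/OO/XX/O./XX]+0
p6 O@[XO/OO/XX/OX/X.]: (4,1)[XO/OO/XX/OX/XO]+0*
p7 X@[XO/OO/XX/OX/XO] terminal +0; root [../OO/.X/../X.] d6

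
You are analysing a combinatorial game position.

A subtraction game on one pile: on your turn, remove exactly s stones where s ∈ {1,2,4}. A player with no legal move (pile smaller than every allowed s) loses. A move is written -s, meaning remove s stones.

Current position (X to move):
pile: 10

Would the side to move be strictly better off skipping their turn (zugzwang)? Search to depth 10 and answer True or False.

ply 1, X at 10 | -1=+1→9*; -2=-1→8; -4=+1→6
ply 2, O at 9 | -1=-1→8*; -2=-1→7; -4=-1→5
ply 3, X at 8 | -1=-1→7; -2=+1→6*; -4=-1→4
ply 4, O at 6 | -1=-1→5*; -2=-1→4; -4=-1→2
ply 5, X at 5 | -1=-1→4; -2=+1→3*; -4=-1→1
ply 6, O at 3 | -1=-1→2*; -2=-1→1
ply 7, X at 2 | -1=-1→1; -2=+1→0*
ply 8: 0 is terminal -1 (O); from 10 depth 10
suppose X passes — search the same position with O to move:
pass> ply 1, O at 10 | -1=+1→9*; -2=-1→8; -4=+1→6
pass> ply 2, X at 9 | -1=-1→8*; -2=-1→7; -4=-1→5
pass> ply 3, O at 8 | -1=-1→7; -2=+1→6*; -4=-1→4
pass> ply 4, X at 6 | -1=-1→5*; -2=-1→4; -4=-1→2
pass> ply 5, O at 5 | -1=-1→4; -2=+1→3*; -4=-1→1
pass> ply 6, X at 3 | -1=-1→2*; -2=-1→1
pass> ply 7, O at 2 | -1=-1→1; -2=+1→0*
pass> ply 8: 0 is terminal -1 (X); from 10 depth 10
for X: play +1, pass -1

zugzwang(10, X) = False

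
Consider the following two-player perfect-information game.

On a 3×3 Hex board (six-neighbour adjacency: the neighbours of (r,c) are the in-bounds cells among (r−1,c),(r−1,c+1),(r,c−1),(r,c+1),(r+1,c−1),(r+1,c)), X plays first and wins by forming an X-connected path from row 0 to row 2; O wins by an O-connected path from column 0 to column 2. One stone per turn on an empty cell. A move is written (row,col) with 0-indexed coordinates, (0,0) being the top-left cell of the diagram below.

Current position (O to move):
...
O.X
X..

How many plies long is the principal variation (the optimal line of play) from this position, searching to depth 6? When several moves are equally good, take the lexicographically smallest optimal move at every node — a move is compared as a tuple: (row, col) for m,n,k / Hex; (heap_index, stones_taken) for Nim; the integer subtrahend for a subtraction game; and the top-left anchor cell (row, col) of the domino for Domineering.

PV length from [.../O.X/X..]: 3 plies

[.../O.X/X..] O move#1: (0,0):-1/O../O.X/X.., (0,1):-1/.O./O.X/X.., (0,2):+1/..O/O.X/X..*, (1,1):-1/.../OOX/X.., (2,1):-1/.../O.X/XO., (2,2):-1/.../O.X/X.O
[..O/O.X/X..] X move#2: (0,0):-1/X.O/O.X/X..*, (0,1):-1/.XO/O.X/X.., (1,1):-1/..O/OXX/X.., (2,1):-1/..O/O.X/XX., (2,2):-1/..O/O.X/X.X
[X.O/O.X/X..] O move#3: (0,1):+1/XOO/O.X/X..*, (1,1):+1/X.O/OOX/X.., (2,1):+1/X.O/O.X/XO., (2,2):+1/X.O/O.X/X.O
[XOO/O.X/X..] end (terminal -1, X#4); searched .../O.X/X.. to 6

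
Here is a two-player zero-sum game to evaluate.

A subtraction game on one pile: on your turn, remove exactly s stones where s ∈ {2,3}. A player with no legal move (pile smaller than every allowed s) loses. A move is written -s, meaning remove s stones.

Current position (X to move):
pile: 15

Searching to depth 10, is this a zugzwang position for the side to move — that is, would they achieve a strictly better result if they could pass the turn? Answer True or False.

[15] X move#1: -2:-1/13*, -3:-1/12
[13] O move#2: -2:+1/11*, -3:+1/10
[11] X move#3: -2:-1/9*, -3:-1/8
[9] O move#4: -2:-1/7, -3:+1/6*
[6] X move#5: -2:-1/4*, -3:-1/3
[4] O move#6: -2:-1/2, -3:+1/1*
[1] end (terminal -1, X#7); searched 15 to 10
suppose X passes — search the same position with O to move:
pass> [15] O move#1: -2:-1/13*, -3:-1/12
pass> [13] X move#2: -2:+1/11*, -3:+1/10
pass> [11] O move#3: -2:-1/9*, -3:-1/8
pass> [9] X move#4: -2:-1/7, -3:+1/6*
pass> [6] O move#5: -2:-1/4*, -3:-1/3
pass> [4] X move#6: -2:-1/2, -3:+1/1*
pass> [1] end (terminal -1, O#7); searched 15 to 10
for X: play -1, pass +1

zugzwang(15, X) = True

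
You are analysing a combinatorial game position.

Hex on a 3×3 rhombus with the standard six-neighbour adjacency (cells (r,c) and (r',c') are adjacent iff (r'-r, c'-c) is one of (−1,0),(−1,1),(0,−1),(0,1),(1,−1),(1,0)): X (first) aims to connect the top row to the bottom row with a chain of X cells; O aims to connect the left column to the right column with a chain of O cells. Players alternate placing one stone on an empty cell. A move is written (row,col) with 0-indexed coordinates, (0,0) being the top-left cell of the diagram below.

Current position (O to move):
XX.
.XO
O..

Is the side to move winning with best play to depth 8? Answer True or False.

O winning at [XX./.XO/O..]: True

p1 O@[XX./.XO/O..]: (0,2)[XXO/.XO/O..]-1 (1,0)[XX./OXO/O..]-1 (2,1)[XX./.XO/OO.]+1* (2,2)[XX./.XO/O.O]-1
p2 X@[XX./.XO/OO.] terminal -1; root [XX./.XO/O..] d8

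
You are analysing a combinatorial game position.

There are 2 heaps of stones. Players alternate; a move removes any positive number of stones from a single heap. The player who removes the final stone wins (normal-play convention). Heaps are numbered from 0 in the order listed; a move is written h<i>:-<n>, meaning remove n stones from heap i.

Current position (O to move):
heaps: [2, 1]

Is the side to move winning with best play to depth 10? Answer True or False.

[(2,1)] O move#1: h0:-1:+1/(1,1)*, h0:-2:-1/(0,1), h1:-1:-1/(2,0)
[(1,1)] X move#2: h0:-1:-1/(0,1)*, h1:-1:-1/(1,0)
[(0,1)] O move#3: h1:-1:+1/(0,0)*
[(0,0)] end (terminal -1, X#4); searched (2,1) to 10

O winning at [(2,1)]: True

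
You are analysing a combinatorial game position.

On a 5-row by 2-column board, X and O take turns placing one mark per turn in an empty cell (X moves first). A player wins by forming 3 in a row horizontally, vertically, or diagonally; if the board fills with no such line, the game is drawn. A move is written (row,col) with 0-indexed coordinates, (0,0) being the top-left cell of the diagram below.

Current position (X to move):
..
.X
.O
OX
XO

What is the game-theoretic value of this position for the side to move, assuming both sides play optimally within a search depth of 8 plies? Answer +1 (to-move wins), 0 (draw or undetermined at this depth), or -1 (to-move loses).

value(../.X/.O/OX/XO, X) = 0

p1 X@[../.X/.O/OX/XO]: (0,0)[X./.X/.O/OX/XO]+0* (0,1)[.X/.X/.O/OX/XO]+0 (1,0)[../XX/.O/OX/XO]+0 (2,0)[../.X/XO/OX/XO]+0
p2 O@[X./.X/.O/OX/XO]: (0,1)[XO/.X/.O/OX/XO]+0* (1,0)[X./OX/.O/OX/XO]+0 (2,0)[X./.X/OO/OX/XO]+0
p3 X@[XO/.X/.O/OX/XO]: (1,0)[XO/XX/.O/OX/XO]+0* (2,0)[XO/.X/XO/OX/XO]+0
p4 O@[XO/XX/.O/OX/XO]: (2,0)[XO/XX/OO/OX/XO]+0*
p5 X@[XO/XX/OO/OX/XO] terminal +0; root [../.X/.O/OX/XO] d8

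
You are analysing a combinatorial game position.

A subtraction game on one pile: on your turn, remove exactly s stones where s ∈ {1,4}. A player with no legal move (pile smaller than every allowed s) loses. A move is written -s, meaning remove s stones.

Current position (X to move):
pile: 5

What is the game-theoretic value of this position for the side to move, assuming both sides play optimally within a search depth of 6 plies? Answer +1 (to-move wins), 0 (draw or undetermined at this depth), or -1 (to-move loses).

p1 X@[5]: -1[4]-1* -4[1]-1
p2 O@[4]: -1[3]-1 -4[0]+1*
p3 X@[0] terminal -1; root [5] d6

value(5, X) = -1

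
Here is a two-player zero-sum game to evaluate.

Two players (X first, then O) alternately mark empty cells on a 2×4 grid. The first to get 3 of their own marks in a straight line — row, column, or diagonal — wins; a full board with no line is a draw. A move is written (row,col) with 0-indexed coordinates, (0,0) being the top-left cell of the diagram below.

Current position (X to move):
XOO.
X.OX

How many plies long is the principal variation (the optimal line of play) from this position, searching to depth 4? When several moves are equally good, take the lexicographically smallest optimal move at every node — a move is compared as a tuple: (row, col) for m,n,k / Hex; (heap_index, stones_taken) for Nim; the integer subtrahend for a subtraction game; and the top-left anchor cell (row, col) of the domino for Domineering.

ply 1, X at XOO./X.OX | (0,3)=+0→XOOX/X.OX*; (1,1)=-1→XOO./XXOX
ply 2, O at XOOX/X.OX | (1,1)=+0→XOOX/XOOX*
ply 3: XOOX/XOOX is terminal +0 (X); from XOO./X.OX depth 4

PV length from [XOO./X.OX]: 2 plies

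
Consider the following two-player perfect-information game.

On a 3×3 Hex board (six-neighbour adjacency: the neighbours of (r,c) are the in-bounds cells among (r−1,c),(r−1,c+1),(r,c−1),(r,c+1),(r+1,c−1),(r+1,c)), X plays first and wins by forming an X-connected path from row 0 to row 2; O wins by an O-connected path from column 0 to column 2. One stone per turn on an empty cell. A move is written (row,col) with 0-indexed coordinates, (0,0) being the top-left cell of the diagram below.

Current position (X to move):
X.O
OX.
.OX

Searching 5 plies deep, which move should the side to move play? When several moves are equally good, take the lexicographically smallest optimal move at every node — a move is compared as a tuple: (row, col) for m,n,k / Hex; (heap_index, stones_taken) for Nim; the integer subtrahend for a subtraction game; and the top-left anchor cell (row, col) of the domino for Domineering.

ply 1, X at X.O/OX./.OX | (0,1)=+1→XXO/OX./.OX*; (1,2)=-1→X.O/OXX/.OX; (2,0)=-1→X.O/OX./XOX
ply 2, O at XXO/OX./.OX | (1,2)=-1→XXO/OXO/.OX*; (2,0)=-1→XXO/OX./OOX
ply 3, X at XXO/OXO/.OX | (2,0)=+1→XXO/OXO/XOX*
ply 4: XXO/OXO/XOX is terminal -1 (O); from X.O/OX./.OX depth 5

X's best at [X.O/OX./.OX]: (0,1)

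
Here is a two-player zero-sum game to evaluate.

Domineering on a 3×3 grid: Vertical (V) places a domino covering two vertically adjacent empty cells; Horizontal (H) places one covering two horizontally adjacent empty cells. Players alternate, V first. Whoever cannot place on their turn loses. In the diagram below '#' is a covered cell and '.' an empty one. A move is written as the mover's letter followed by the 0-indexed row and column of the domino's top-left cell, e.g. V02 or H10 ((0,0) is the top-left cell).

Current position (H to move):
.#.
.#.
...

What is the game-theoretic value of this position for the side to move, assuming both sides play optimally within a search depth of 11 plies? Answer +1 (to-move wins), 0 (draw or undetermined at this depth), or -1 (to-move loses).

value(.#./.#./..., H) = -1

ply 1, H at .#./.#./... | H20=-1→.#./.#./##.*; H21=-1→.#./.#./.##
ply 2, V at .#./.#./##. | V00=+1→##./##./##.*; V02=+1→.##/.##/##.; V12=+1→.#./.##/###
ply 3: ##./##./##. is terminal -1 (H); from .#./.#./... depth 11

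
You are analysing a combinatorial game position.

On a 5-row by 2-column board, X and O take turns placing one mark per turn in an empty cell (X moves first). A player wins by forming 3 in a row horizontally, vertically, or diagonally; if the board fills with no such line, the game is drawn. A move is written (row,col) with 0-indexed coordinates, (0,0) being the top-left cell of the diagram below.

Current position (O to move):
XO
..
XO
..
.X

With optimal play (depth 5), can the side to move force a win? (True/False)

p1 O@[XO/../XO/../.X]: (1,0)[XO/O./XO/../.X]+0 (1,1)[XO/.O/XO/../.X]+1* (3,0)[XO/../XO/O./.X]-1 (3,1)[XO/../XO/.O/.X]-1 (4,0)[XO/../XO/../OX]-1
p2 X@[XO/.O/XO/../.X] terminal -1; root [XO/../XO/../.X] d5

O winning at [XO/../XO/../.X]: True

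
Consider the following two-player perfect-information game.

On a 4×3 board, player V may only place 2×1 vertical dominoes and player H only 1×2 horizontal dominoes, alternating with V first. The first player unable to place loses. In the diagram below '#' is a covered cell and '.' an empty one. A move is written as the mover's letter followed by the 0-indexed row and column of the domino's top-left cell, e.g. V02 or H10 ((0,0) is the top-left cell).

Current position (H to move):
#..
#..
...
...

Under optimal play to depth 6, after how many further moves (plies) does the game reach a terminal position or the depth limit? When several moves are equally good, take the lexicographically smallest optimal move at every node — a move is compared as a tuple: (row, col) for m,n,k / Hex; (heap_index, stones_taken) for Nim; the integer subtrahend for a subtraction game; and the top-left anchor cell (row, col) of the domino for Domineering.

PV length from [#../#../.../...]: 4 plies

ply 1, H at #../#../.../... | H01=-1→###/#../.../...*; H11=-1→#../###/.../...; H20=-1→#../#../##./...; H21=-1→#../#../.##/...; H30=-1→#../#../.../##.; H31=-1→#../#../.../.##
ply 2, V at ###/#../.../... | V11=+1→###/##./.#./...*; V12=-1→###/#.#/..#/...; V20=-1→###/#../#../#..; V21=+1→###/#../.#./.#.; V22=-1→###/#../..#/..#
ply 3, H at ###/##./.#./... | H30=-1→###/##./.#./##.*; H31=-1→###/##./.#./.##
ply 4, V at ###/##./.#./##. | V12=+1→###/###/.##/##.*; V22=+1→###/##./.##/###
ply 5: ###/###/.##/##. is terminal -1 (H); from #../#../.../... depth 6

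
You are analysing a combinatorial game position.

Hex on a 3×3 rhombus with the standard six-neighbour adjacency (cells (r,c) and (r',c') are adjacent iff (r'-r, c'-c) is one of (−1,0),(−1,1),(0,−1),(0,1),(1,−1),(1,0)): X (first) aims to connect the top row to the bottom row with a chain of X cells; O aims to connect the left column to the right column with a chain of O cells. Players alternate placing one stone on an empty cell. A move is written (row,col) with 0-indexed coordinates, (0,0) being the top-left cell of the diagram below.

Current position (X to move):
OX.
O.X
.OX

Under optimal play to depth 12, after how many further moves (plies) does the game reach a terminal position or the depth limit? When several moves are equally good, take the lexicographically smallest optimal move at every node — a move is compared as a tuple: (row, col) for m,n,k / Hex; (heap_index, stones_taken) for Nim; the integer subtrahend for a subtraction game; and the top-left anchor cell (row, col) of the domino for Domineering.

[OX./O.X/.OX] X move#1: (0,2):+1/OXX/O.X/.OX*, (1,1):+1/OX./OXX/.OX, (2,0):+1/OX./O.X/XOX
[OXX/O.X/.OX] end (terminal -1, O#2); searched OX./O.X/.OX to 12

PV length from [OX./O.X/.OX]: 1 ply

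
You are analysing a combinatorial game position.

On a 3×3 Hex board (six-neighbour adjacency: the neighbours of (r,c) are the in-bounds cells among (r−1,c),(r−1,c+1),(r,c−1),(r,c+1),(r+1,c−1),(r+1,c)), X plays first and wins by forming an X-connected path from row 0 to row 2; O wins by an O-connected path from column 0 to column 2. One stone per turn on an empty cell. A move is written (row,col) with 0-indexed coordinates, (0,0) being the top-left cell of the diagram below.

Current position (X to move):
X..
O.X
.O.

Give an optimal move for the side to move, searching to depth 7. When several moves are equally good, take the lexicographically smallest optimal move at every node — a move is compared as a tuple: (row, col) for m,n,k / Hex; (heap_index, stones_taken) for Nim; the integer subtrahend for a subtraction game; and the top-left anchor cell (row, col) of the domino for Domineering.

ply 1, X at X../O.X/.O. | (0,1)=-1→XX./O.X/.O.; (0,2)=-1→X.X/O.X/.O.; (1,1)=+1→X../OXX/.O.*; (2,0)=-1→X../O.X/XO.; (2,2)=-1→X../O.X/.OX
ply 2, O at X../OXX/.O. | (0,1)=-1→XO./OXX/.O.*; (0,2)=-1→X.O/OXX/.O.; (2,0)=-1→X../OXX/OO.; (2,2)=-1→X../OXX/.OO
ply 3, X at XO./OXX/.O. | (0,2)=+1→XOX/OXX/.O.*; (2,0)=-1→XO./OXX/XO.; (2,2)=-1→XO./OXX/.OX
ply 4, O at XOX/OXX/.O. | (2,0)=-1→XOX/OXX/OO.*; (2,2)=-1→XOX/OXX/.OO
ply 5, X at XOX/OXX/OO. | (2,2)=+1→XOX/OXX/OOX*
ply 6: XOX/OXX/OOX is terminal -1 (O); from X../O.X/.O. depth 7

X's best at [X../O.X/.O.]: (1,1)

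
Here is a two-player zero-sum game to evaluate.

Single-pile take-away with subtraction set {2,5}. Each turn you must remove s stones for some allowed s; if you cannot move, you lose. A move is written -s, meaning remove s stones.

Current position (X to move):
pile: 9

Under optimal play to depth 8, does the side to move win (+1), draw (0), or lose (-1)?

value(9, X) = +1

[9] X move#1: -2:+1/7*, -5:+1/4
[7] O move#2: -2:-1/5*, -5:-1/2
[5] X move#3: -2:-1/3, -5:+1/0*
[0] end (terminal -1, O#4); searched 9 to 8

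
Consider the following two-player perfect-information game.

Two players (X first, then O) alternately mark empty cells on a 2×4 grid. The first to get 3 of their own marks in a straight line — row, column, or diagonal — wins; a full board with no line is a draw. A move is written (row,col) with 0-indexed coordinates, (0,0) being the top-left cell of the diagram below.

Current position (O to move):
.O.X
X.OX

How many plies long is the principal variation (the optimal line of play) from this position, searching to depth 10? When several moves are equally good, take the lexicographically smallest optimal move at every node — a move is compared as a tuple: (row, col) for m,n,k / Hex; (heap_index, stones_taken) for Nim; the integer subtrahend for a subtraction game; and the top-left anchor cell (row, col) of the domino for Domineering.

PV length from [.O.X/X.OX]: 3 plies

[.O.X/X.OX] O move#1: (0,0):+0/OO.X/X.OX*, (0,2):+0/.OOX/X.OX, (1,1):+0/.O.X/XOOX
[OO.X/X.OX] X move#2: (0,2):+0/OOXX/X.OX*, (1,1):-1/OO.X/XXOX
[OOXX/X.OX] O move#3: (1,1):+0/OOXX/XOOX*
[OOXX/XOOX] end (terminal +0, X#4); searched .O.X/X.OX to 10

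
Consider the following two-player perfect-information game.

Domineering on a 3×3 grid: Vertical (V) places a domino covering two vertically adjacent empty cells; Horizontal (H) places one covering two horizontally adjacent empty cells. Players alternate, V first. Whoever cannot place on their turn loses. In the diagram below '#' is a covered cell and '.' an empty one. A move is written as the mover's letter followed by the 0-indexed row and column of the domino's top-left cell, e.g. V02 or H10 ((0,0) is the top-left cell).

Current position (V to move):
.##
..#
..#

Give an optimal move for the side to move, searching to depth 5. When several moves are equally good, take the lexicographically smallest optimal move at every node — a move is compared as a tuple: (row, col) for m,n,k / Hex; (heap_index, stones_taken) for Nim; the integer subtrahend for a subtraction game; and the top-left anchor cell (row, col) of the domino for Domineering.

V's best at [.##/..#/..#]: V10

[.##/..#/..#] V move#1: V00:-1/###/#.#/..#, V10:+1/.##/#.#/#.#*, V11:+1/.##/.##/.##
[.##/#.#/#.#] end (terminal -1, H#2); searched .##/..#/..# to 5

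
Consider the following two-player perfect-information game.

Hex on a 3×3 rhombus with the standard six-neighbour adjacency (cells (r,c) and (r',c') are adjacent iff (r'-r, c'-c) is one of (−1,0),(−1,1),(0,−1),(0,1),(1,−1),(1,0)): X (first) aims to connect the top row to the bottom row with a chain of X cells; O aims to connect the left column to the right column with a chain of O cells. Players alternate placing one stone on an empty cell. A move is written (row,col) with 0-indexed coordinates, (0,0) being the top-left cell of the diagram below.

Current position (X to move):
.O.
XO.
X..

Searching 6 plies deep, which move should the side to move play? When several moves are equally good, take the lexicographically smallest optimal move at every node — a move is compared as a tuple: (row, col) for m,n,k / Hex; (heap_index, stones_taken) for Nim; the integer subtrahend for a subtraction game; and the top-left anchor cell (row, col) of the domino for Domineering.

ply 1, X at .O./XO./X.. | (0,0)=+1→XO./XO./X..*; (0,2)=+1→.OX/XO./X..; (1,2)=+1→.O./XOX/X..; (2,1)=-1→.O./XO./XX.; (2,2)=-1→.O./XO./X.X
ply 2: XO./XO./X.. is terminal -1 (O); from .O./XO./X.. depth 6

X's best at [.O./XO./X..]: (0,0)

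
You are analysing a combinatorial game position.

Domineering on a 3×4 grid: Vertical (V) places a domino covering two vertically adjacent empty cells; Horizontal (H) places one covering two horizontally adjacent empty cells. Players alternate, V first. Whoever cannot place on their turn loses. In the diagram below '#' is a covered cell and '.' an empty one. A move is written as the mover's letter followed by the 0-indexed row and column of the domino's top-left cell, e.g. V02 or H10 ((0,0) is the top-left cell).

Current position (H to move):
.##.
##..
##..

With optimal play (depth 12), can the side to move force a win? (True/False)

ply 1, H at .##./##../##.. | H12=+1→.##./####/##..*; H22=-1→.##./##../####
ply 2: .##./####/##.. is terminal -1 (V); from .##./##../##.. depth 12

H winning at [.##./##../##..]: True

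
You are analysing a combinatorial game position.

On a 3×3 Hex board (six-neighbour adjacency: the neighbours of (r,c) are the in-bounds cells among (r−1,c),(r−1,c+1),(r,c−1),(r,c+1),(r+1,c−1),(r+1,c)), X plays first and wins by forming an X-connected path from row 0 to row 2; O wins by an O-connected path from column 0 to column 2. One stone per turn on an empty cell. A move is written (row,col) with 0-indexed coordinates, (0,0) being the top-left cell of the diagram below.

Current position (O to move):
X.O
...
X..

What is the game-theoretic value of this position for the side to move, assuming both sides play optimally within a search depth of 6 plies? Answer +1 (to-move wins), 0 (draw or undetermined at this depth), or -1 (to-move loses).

[X.O/.../X..] O move#1: (0,1):-1/XOO/.../X.., (1,0):+1/X.O/O../X..*, (1,1):-1/X.O/.O./X.., (1,2):-1/X.O/..O/X.., (2,1):-1/X.O/.../XO., (2,2):-1/X.O/.../X.O
[X.O/O../X..] X move#2: (0,1):-1/XXO/O../X..*, (1,1):-1/X.O/OX./X.., (1,2):-1/X.O/O.X/X.., (2,1):-1/X.O/O../XX., (2,2):-1/X.O/O../X.X
[XXO/O../X..] O move#3: (1,1):+1/XXO/OO./X..*, (1,2):-1/XXO/O.O/X.., (2,1):-1/XXO/O../XO., (2,2):-1/XXO/O../X.O
[XXO/OO./X..] end (terminal -1, X#4); searched X.O/.../X.. to 6

value(X.O/.../X.., O) = +1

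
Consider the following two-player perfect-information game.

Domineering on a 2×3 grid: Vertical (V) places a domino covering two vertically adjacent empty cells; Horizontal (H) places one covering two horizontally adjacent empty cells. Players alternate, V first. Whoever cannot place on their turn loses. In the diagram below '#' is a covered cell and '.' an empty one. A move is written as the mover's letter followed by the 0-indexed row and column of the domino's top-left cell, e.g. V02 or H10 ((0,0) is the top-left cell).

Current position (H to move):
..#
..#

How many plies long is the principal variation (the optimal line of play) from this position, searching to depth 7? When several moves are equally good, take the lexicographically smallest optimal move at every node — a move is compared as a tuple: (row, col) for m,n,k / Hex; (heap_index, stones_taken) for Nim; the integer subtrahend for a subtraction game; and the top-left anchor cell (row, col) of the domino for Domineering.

[..#/..#] H move#1: H00:+1/###/..#*, H10:+1/..#/###
[###/..#] end (terminal -1, V#2); searched ..#/..# to 7

PV length from [..#/..#]: 1 ply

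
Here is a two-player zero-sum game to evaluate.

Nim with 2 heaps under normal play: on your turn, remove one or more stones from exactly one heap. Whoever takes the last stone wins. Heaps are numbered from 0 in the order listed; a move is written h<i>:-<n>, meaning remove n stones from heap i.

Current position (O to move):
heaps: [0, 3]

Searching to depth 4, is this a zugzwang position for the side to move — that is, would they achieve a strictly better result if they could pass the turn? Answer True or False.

zugzwang((0,3), O) = False

[(0,3)] O move#1: h1:-1:-1/(0,2), h1:-2:-1/(0,1), h1:-3:+1/(0,0)*
[(0,0)] end (terminal -1, X#2); searched (0,3) to 4
if O skipped the turn, X would face:
~ [(0,3)] X move#1: h1:-1:-1/(0,2), h1:-2:-1/(0,1), h1:-3:+1/(0,0)*
~ [(0,0)] end (terminal -1, O#2); searched (0,3) to 4
compare (O): move=+1 vs pass=-1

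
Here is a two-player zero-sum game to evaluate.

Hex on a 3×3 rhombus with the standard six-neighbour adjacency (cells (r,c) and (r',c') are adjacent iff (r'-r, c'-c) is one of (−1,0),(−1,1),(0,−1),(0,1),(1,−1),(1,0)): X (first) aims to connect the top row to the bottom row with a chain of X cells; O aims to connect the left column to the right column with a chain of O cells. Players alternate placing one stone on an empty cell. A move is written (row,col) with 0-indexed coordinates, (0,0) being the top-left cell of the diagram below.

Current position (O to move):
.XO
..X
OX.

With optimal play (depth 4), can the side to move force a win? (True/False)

ply 1, O at .XO/..X/OX. | (0,0)=-1→OXO/..X/OX.; (1,0)=-1→.XO/O.X/OX.; (1,1)=+1→.XO/.OX/OX.*; (2,2)=-1→.XO/..X/OXO
ply 2: .XO/.OX/OX. is terminal -1 (X); from .XO/..X/OX. depth 4

O winning at [.XO/..X/OX.]: True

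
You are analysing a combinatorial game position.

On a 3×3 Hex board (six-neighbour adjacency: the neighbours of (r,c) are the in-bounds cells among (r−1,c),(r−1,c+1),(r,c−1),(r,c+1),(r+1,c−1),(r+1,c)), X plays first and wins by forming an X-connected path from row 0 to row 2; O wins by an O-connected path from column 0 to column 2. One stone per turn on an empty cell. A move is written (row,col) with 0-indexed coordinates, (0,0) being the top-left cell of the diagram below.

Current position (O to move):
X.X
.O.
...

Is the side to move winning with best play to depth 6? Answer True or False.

ply 1, O at X.X/.O./... | (0,1)=-1→XOX/.O./...; (1,0)=-1→X.X/OO./...; (1,2)=+1→X.X/.OO/...*; (2,0)=-1→X.X/.O./O..; (2,1)=+1→X.X/.O./.O.; (2,2)=+1→X.X/.O./..O
ply 2, X at X.X/.OO/... | (0,1)=-1→XXX/.OO/...*; (1,0)=-1→X.X/XOO/...; (2,0)=-1→X.X/.OO/X..; (2,1)=-1→X.X/.OO/.X.; (2,2)=-1→X.X/.OO/..X
ply 3, O at XXX/.OO/... | (1,0)=+1→XXX/OOO/...*; (2,0)=+1→XXX/.OO/O..; (2,1)=+1→XXX/.OO/.O.; (2,2)=+1→XXX/.OO/..O
ply 4: XXX/OOO/... is terminal -1 (X); from X.X/.O./... depth 6

O winning at [X.X/.O./...]: True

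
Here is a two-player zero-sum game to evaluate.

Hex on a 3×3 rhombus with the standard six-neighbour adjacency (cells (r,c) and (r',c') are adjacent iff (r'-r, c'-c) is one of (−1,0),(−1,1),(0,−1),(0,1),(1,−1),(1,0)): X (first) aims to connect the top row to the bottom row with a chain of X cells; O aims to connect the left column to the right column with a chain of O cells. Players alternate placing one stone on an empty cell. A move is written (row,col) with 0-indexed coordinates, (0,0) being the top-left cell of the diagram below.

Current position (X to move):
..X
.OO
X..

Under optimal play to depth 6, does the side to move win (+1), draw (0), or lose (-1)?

value(..X/.OO/X.., X) = +1

p1 X@[..X/.OO/X..]: (0,0)[X.X/.OO/X..]-1 (0,1)[.XX/.OO/X..]-1 (1,0)[..X/XOO/X..]+1* (2,1)[..X/.OO/XX.]-1 (2,2)[..X/.OO/X.X]-1
p2 O@[..X/XOO/X..]: (0,0)[O.X/XOO/X..]-1* (0,1)[.OX/XOO/X..]-1 (2,1)[..X/XOO/XO.]-1 (2,2)[..X/XOO/X.O]-1
p3 X@[O.X/XOO/X..]: (0,1)[OXX/XOO/X..]+1* (2,1)[O.X/XOO/XX.]-1 (2,2)[O.X/XOO/X.X]-1
p4 O@[OXX/XOO/X..] terminal -1; root [..X/.OO/X..] d6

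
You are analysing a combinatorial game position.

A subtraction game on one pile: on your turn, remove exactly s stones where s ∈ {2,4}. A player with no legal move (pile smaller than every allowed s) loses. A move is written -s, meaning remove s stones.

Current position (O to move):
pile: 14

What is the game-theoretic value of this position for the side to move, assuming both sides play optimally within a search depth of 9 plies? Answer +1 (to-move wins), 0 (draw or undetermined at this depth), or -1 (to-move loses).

value(14, O) = +1

[14] O move#1: -2:+1/12*, -4:-1/10
[12] X move#2: -2:-1/10*, -4:-1/8
[10] O move#3: -2:-1/8, -4:+1/6*
[6] X move#4: -2:-1/4*, -4:-1/2
[4] O move#5: -2:-1/2, -4:+1/0*
[0] end (terminal -1, X#6); searched 14 to 9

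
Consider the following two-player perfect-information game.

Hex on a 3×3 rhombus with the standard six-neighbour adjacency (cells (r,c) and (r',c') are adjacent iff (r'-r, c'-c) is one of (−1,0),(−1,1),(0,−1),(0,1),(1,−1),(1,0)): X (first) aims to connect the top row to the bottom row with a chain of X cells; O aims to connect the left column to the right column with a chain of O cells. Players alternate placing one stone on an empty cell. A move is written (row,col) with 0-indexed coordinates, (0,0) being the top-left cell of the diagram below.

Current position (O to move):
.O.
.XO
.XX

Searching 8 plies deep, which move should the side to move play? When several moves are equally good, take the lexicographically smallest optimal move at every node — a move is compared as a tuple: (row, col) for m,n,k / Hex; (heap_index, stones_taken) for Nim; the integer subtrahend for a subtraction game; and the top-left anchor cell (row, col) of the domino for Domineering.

O's best at [.O./.XO/.XX]: (0,2)

p1 O@[.O./.XO/.XX]: (0,0)[OO./.XO/.XX]-1 (0,2)[.OO/.XO/.XX]+1* (1,0)[.O./OXO/.XX]-1 (2,0)[.O./.XO/OXX]-1
p2 X@[.OO/.XO/.XX]: (0,0)[XOO/.XO/.XX]-1* (1,0)[.OO/XXO/.XX]-1 (2,0)[.OO/.XO/XXX]-1
p3 O@[XOO/.XO/.XX]: (1,0)[XOO/OXO/.XX]+1* (2,0)[XOO/.XO/OXX]-1
p4 X@[XOO/OXO/.XX] terminal -1; root [.O./.XO/.XX] d8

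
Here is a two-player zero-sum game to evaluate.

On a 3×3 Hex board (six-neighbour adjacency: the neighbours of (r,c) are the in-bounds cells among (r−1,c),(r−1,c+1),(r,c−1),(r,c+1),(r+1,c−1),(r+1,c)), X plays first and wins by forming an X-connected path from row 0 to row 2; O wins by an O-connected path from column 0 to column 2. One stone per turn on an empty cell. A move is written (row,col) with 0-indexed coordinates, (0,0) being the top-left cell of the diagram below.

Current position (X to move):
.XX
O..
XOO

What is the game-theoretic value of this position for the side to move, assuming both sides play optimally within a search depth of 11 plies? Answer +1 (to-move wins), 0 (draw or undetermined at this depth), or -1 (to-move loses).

value(.XX/O../XOO, X) = +1

ply 1, X at .XX/O../XOO | (0,0)=-1→XXX/O../XOO; (1,1)=+1→.XX/OX./XOO*; (1,2)=-1→.XX/O.X/XOO
ply 2: .XX/OX./XOO is terminal -1 (O); from .XX/O../XOO depth 11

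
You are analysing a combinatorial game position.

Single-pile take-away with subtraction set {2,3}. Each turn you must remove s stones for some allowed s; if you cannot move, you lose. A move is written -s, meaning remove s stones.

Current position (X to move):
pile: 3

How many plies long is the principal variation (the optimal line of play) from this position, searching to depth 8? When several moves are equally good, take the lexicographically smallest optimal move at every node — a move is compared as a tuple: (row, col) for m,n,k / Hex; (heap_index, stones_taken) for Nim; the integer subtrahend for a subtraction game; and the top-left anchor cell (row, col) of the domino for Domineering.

PV length from [3]: 1 ply

[3] X move#1: -2:+1/1*, -3:+1/0
[1] end (terminal -1, O#2); searched 3 to 8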